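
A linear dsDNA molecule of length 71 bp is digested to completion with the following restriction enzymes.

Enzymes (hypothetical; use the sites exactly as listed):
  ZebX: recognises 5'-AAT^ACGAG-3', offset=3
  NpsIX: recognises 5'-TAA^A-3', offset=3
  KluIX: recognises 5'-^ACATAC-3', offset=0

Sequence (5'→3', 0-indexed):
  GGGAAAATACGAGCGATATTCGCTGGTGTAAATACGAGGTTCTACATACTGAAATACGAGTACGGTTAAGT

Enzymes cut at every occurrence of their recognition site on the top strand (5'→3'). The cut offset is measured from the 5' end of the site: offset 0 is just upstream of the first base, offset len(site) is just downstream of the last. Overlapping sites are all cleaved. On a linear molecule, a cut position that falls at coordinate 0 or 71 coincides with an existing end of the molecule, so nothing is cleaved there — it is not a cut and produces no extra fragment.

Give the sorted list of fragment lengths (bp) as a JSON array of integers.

[2,8,10,12,16,23]

Scan for sites:
  ZebX AATACGAG/3: at [5, 30, 52] ⇒ [8, 33, 55]
  NpsIX TAAA/3: at [28] ⇒ [31]
  KluIX ACATAC/0: at [43] ⇒ [43]

Pooled cuts: [8, 31, 33, 43, 55]

Fragments:
  [0,8): 8 bp
  [8,31): 23 bp
  [31,33): 2 bp
  [33,43): 10 bp
  [43,55): 12 bp
  [55,71): 16 bp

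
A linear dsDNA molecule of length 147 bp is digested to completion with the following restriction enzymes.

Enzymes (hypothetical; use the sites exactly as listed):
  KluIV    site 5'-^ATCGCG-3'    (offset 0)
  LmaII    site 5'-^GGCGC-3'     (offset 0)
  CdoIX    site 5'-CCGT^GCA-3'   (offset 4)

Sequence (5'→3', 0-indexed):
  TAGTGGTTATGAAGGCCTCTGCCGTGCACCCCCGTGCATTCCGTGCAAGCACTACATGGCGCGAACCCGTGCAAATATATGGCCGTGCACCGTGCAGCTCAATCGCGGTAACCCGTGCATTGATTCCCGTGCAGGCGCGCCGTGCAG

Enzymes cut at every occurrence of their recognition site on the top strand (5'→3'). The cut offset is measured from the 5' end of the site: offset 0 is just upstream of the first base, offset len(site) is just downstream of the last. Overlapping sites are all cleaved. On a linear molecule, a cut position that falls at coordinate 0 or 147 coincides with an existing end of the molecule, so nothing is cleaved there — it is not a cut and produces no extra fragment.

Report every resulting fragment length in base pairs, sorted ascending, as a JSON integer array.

[3,4,7,8,9,10,10,13,13,14,15,16,25]

Site scan:
  KluIV (ATCGCG, off=0): starts [101] → cuts [101]
  LmaII (GGCGC, off=0): starts [57, 133] → cuts [57, 133]
  CdoIX (CCGTGCA, off=4): starts [21, 31, 40, 66, 82, 89, 112, 126, 139] → cuts [25, 35, 44, 70, 86, 93, 116, 130, 143]

All cut coordinates (distinct, sorted): [25, 35, 44, 57, 70, 86, 93, 101, 116, 130, 133, 143]

Fragments:
  [0,25): 25 bp
  [25,35): 10 bp
  [35,44): 9 bp
  [44,57): 13 bp
  [57,70): 13 bp
  [70,86): 16 bp
  [86,93): 7 bp
  [93,101): 8 bp
  [101,116): 15 bp
  [116,130): 14 bp
  [130,133): 3 bp
  [133,143): 10 bp
  [143,147): 4 bp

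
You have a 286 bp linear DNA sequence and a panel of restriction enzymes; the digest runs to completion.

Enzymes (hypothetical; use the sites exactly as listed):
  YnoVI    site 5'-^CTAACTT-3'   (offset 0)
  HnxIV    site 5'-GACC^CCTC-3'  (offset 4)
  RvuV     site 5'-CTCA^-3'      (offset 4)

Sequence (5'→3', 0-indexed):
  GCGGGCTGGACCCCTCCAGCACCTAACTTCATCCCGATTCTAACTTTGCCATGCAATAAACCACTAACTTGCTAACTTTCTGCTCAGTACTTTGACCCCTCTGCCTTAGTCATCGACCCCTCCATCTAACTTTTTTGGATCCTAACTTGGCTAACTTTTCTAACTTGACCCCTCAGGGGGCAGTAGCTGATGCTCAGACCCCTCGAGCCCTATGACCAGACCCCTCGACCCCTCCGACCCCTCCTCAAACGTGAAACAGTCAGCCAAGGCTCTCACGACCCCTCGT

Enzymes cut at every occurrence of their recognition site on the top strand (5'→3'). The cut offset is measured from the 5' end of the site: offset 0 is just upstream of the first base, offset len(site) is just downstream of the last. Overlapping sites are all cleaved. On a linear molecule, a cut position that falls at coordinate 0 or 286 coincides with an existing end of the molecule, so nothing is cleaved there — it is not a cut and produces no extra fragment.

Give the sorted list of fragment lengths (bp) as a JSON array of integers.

Site scan:
  YnoVI (CTAACTT, off=0): starts [22, 39, 63, 71, 125, 141, 150, 159] → cuts [22, 39, 63, 71, 125, 141, 150, 159]
  HnxIV (GACCCCTC, off=4): starts [8, 93, 114, 166, 196, 218, 226, 235, 276] → cuts [12, 97, 118, 170, 200, 222, 230, 239, 280]
  RvuV (CTCA, off=4): starts [82, 171, 192, 243, 271] → cuts [86, 175, 196, 247, 275]

Pooled cuts: [12, 22, 39, 63, 71, 86, 97, 118, 125, 141, 150, 159, 170, 175, 196, 200, 222, 230, 239, 247, 275, 280]

Fragment lengths:
  [0,12): 12 bp
  [12,22): 10 bp
  [22,39): 17 bp
  [39,63): 24 bp
  [63,71): 8 bp
  [71,86): 15 bp
  [86,97): 11 bp
  [97,118): 21 bp
  [118,125): 7 bp
  [125,141): 16 bp
  [141,150): 9 bp
  [150,159): 9 bp
  [159,170): 11 bp
  [170,175): 5 bp
  [175,196): 21 bp
  [196,200): 4 bp
  [200,222): 22 bp
  [222,230): 8 bp
  [230,239): 9 bp
  [239,247): 8 bp
  [247,275): 28 bp
  [275,280): 5 bp
  [280,286): 6 bp

[4,5,5,6,7,8,8,8,9,9,9,10,11,11,12,15,16,17,21,21,22,24,28]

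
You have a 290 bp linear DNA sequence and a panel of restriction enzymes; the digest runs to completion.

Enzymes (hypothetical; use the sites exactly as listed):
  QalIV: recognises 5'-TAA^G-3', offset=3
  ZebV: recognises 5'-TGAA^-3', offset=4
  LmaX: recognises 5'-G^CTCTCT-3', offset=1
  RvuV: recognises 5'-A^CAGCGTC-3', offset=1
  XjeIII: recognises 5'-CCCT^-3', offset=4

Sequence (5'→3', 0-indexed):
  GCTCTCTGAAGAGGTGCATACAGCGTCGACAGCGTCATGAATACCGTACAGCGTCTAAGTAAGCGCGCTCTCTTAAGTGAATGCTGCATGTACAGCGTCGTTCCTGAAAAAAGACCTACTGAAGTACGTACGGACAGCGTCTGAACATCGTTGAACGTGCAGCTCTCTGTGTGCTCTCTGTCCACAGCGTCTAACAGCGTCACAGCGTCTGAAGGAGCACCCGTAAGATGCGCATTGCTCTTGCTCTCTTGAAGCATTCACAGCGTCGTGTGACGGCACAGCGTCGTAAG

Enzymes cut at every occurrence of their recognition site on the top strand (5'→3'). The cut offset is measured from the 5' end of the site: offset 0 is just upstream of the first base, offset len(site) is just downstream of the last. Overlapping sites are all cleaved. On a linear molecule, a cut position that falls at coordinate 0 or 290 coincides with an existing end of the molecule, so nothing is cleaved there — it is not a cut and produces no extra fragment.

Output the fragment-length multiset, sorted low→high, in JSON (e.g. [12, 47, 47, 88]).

Site scan:
  QalIV (TAAG, off=3): starts [55, 59, 73, 223, 286] → cuts [58, 62, 76, 226, 289]
  ZebV (TGAA, off=4): starts [6, 37, 77, 104, 119, 141, 151, 209, 249] → cuts [10, 41, 81, 108, 123, 145, 155, 213, 253]
  LmaX (GCTCTCT, off=1): starts [0, 66, 161, 172, 242] → cuts [1, 67, 162, 173, 243]
  RvuV (ACAGCGTC, off=1): starts [19, 28, 47, 91, 133, 183, 193, 201, 259, 277] → cuts [20, 29, 48, 92, 134, 184, 194, 202, 260, 278]
  XjeIII (CCCT, off=4): no sites

Pooled cuts: [1, 10, 20, 29, 41, 48, 58, 62, 67, 76, 81, 92, 108, 123, 134, 145, 155, 162, 173, 184, 194, 202, 213, 226, 243, 253, 260, 278, 289]

Fragments:
  [0,1): 1 bp
  [1,10): 9 bp
  [10,20): 10 bp
  [20,29): 9 bp
  [29,41): 12 bp
  [41,48): 7 bp
  [48,58): 10 bp
  [58,62): 4 bp
  [62,67): 5 bp
  [67,76): 9 bp
  [76,81): 5 bp
  [81,92): 11 bp
  [92,108): 16 bp
  [108,123): 15 bp
  [123,134): 11 bp
  [134,145): 11 bp
  [145,155): 10 bp
  [155,162): 7 bp
  [162,173): 11 bp
  [173,184): 11 bp
  [184,194): 10 bp
  [194,202): 8 bp
  [202,213): 11 bp
  [213,226): 13 bp
  [226,243): 17 bp
  [243,253): 10 bp
  [253,260): 7 bp
  [260,278): 18 bp
  [278,289): 11 bp
  [289,290): 1 bp

[1,1,4,5,5,7,7,7,8,9,9,9,10,10,10,10,10,11,11,11,11,11,11,11,12,13,15,16,17,18]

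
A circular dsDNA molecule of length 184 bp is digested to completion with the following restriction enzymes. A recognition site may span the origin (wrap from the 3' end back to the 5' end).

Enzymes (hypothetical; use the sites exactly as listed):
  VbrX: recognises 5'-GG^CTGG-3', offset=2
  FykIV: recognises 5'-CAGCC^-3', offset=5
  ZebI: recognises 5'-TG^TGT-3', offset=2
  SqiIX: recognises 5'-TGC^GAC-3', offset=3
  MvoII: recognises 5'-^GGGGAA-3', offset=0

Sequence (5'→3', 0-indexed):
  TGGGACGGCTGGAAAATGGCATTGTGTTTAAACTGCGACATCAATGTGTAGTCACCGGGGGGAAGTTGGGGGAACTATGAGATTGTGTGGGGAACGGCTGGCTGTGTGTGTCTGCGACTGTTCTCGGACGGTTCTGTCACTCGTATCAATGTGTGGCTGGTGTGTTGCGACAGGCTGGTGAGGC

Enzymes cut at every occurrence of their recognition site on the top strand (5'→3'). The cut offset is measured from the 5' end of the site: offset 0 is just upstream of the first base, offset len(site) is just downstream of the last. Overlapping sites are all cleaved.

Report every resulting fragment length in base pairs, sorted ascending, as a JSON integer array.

Scan for sites:
  VbrX GGCTGG/2: at [6, 95, 154, 172, 181] ⇒ [8, 97, 156, 174, 183]
  FykIV (CAGCC, off=5): no sites
  ZebI TGTGT/2: at [22, 44, 83, 102, 104, 106, 149, 160] ⇒ [24, 46, 85, 104, 106, 108, 151, 162]
  SqiIX TGCGAC/3: at [33, 112, 165] ⇒ [36, 115, 168]
  MvoII GGGGAA/0: at [58, 68, 88] ⇒ [58, 68, 88]

All cut coordinates (distinct, sorted): [8, 24, 36, 46, 58, 68, 85, 88, 97, 104, 106, 108, 115, 151, 156, 162, 168, 174, 183]

Fragment lengths:
  8→24: 16 bp
  24→36: 12 bp
  36→46: 10 bp
  46→58: 12 bp
  58→68: 10 bp
  68→85: 17 bp
  85→88: 3 bp
  88→97: 9 bp
  97→104: 7 bp
  104→106: 2 bp
  106→108: 2 bp
  108→115: 7 bp
  115→151: 36 bp
  151→156: 5 bp
  156→162: 6 bp
  162→168: 6 bp
  168→174: 6 bp
  174→183: 9 bp
  183→8 (wrap): 184-183+8 = 9 bp

[2,2,3,5,6,6,6,7,7,9,9,9,10,10,12,12,16,17,36]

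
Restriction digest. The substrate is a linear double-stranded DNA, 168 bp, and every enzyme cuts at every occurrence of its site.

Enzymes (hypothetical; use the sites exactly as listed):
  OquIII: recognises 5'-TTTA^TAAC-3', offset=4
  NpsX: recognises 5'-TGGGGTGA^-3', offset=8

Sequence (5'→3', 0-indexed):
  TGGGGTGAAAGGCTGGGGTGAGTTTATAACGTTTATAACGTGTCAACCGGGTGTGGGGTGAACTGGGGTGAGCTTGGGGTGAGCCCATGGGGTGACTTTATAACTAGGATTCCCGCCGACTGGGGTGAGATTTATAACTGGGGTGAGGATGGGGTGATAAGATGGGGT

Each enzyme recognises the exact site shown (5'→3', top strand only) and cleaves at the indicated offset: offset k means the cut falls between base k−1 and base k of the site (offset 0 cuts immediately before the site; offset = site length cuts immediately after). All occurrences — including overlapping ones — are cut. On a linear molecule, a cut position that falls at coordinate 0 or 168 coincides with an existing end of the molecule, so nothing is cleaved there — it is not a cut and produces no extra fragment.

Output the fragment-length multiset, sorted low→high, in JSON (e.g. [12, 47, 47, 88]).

[5,5,6,8,9,10,11,11,11,12,13,13,26,28]

Scan for sites:
  OquIII TTTATAAC/4: at [22, 31, 96, 130] ⇒ [26, 35, 100, 134]
  NpsX TGGGGTGA/8: at [0, 13, 53, 63, 74, 87, 120, 138, 149] ⇒ [8, 21, 61, 71, 82, 95, 128, 146, 157]

Pooled cuts: [8, 21, 26, 35, 61, 71, 82, 95, 100, 128, 134, 146, 157]

Fragments:
  [0,8): 8 bp
  [8,21): 13 bp
  [21,26): 5 bp
  [26,35): 9 bp
  [35,61): 26 bp
  [61,71): 10 bp
  [71,82): 11 bp
  [82,95): 13 bp
  [95,100): 5 bp
  [100,128): 28 bp
  [128,134): 6 bp
  [134,146): 12 bp
  [146,157): 11 bp
  [157,168): 11 bp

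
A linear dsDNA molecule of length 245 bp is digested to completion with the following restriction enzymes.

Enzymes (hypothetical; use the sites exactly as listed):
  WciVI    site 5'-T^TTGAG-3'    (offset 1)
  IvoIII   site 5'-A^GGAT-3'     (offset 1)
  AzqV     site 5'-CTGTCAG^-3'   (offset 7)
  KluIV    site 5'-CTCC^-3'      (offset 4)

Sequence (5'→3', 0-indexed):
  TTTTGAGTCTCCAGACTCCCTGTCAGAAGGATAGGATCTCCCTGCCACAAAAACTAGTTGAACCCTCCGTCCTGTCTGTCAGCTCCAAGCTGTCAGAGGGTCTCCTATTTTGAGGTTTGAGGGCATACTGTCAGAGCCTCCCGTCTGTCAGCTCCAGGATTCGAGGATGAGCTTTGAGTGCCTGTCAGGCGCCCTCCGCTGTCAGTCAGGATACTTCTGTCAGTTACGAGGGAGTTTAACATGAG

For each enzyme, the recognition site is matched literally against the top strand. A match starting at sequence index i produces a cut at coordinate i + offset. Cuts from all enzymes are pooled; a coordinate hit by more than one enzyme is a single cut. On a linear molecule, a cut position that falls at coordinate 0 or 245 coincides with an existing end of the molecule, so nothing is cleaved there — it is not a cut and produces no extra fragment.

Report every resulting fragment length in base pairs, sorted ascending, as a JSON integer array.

[1,2,2,3,4,4,4,5,7,7,7,7,8,8,8,9,9,9,10,10,10,14,15,15,18,22,27]

Per-enzyme occurrences:
  WciVI TTTGAG/1: at [1, 108, 115, 172] ⇒ [2, 109, 116, 173]
  IvoIII AGGAT/1: at [27, 32, 155, 163, 207] ⇒ [28, 33, 156, 164, 208]
  AzqV CTGTCAG/7: at [19, 75, 89, 127, 144, 181, 198, 216] ⇒ [26, 82, 96, 134, 151, 188, 205, 223]
  KluIV CTCC/4: at [8, 15, 37, 64, 82, 101, 137, 151, 193] ⇒ [12, 19, 41, 68, 86, 105, 141, 155, 197]

Pooled cuts: [2, 12, 19, 26, 28, 33, 41, 68, 82, 86, 96, 105, 109, 116, 134, 141, 151, 155, 156, 164, 173, 188, 197, 205, 208, 223]

Fragments:
  [0,2): 2 bp
  [2,12): 10 bp
  [12,19): 7 bp
  [19,26): 7 bp
  [26,28): 2 bp
  [28,33): 5 bp
  [33,41): 8 bp
  [41,68): 27 bp
  [68,82): 14 bp
  [82,86): 4 bp
  [86,96): 10 bp
  [96,105): 9 bp
  [105,109): 4 bp
  [109,116): 7 bp
  [116,134): 18 bp
  [134,141): 7 bp
  [141,151): 10 bp
  [151,155): 4 bp
  [155,156): 1 bp
  [156,164): 8 bp
  [164,173): 9 bp
  [173,188): 15 bp
  [188,197): 9 bp
  [197,205): 8 bp
  [205,208): 3 bp
  [208,223): 15 bp
  [223,245): 22 bp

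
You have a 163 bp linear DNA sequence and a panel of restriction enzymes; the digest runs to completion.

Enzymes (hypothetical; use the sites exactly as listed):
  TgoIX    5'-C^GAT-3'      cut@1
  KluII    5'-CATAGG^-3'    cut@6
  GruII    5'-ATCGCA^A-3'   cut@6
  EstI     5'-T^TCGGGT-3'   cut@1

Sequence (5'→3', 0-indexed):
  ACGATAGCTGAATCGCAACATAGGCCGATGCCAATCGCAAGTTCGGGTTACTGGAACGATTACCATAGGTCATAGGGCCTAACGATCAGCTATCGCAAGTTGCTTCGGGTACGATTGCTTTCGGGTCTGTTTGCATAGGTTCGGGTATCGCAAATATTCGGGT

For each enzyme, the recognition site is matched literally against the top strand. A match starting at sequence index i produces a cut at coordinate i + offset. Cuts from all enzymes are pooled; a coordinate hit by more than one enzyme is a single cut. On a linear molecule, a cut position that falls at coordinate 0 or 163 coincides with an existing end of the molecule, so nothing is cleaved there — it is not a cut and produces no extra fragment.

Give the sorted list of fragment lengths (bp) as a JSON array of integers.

Site scan:
  TgoIX (CGAT, off=1): starts [1, 25, 56, 82, 111] → cuts [2, 26, 57, 83, 112]
  KluII (CATAGG, off=6): starts [18, 63, 70, 133] → cuts [24, 69, 76, 139]
  GruII (ATCGCAA, off=6): starts [11, 33, 91, 146] → cuts [17, 39, 97, 152]
  EstI (TTCGGGT, off=1): starts [41, 103, 119, 139, 156] → cuts [42, 104, 120, 140, 157]

All cut coordinates (distinct, sorted): [2, 17, 24, 26, 39, 42, 57, 69, 76, 83, 97, 104, 112, 120, 139, 140, 152, 157]

Fragment lengths:
  [0,2): 2 bp
  [2,17): 15 bp
  [17,24): 7 bp
  [24,26): 2 bp
  [26,39): 13 bp
  [39,42): 3 bp
  [42,57): 15 bp
  [57,69): 12 bp
  [69,76): 7 bp
  [76,83): 7 bp
  [83,97): 14 bp
  [97,104): 7 bp
  [104,112): 8 bp
  [112,120): 8 bp
  [120,139): 19 bp
  [139,140): 1 bp
  [140,152): 12 bp
  [152,157): 5 bp
  [157,163): 6 bp

[1,2,2,3,5,6,7,7,7,7,8,8,12,12,13,14,15,15,19]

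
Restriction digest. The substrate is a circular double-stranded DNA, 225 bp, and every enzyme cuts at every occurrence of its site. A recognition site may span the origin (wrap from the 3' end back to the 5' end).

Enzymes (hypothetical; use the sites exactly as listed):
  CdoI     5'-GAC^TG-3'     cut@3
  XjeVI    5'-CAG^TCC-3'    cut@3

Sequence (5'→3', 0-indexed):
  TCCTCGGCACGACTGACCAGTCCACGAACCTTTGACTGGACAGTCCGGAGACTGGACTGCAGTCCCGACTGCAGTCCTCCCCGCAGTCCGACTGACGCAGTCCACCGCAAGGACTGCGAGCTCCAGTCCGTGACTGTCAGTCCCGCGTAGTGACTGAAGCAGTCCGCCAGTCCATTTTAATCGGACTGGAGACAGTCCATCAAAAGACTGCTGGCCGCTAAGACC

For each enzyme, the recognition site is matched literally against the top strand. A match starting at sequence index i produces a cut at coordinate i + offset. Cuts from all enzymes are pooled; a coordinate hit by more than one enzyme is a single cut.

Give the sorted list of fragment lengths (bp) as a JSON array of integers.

Per-enzyme occurrences:
  CdoI GACTG/3: at [10, 33, 49, 54, 66, 89, 111, 131, 151, 183, 205] ⇒ [13, 36, 52, 57, 69, 92, 114, 134, 154, 186, 208]
  XjeVI CAGTCC/3: at [17, 40, 59, 71, 83, 97, 123, 137, 159, 167, 192] ⇒ [20, 43, 62, 74, 86, 100, 126, 140, 162, 170, 195]

All cut coordinates (distinct, sorted): [13, 20, 36, 43, 52, 57, 62, 69, 74, 86, 92, 100, 114, 126, 134, 140, 154, 162, 170, 186, 195, 208]

Fragments:
  13→20: 7 bp
  20→36: 16 bp
  36→43: 7 bp
  43→52: 9 bp
  52→57: 5 bp
  57→62: 5 bp
  62→69: 7 bp
  69→74: 5 bp
  74→86: 12 bp
  86→92: 6 bp
  92→100: 8 bp
  100→114: 14 bp
  114→126: 12 bp
  126→134: 8 bp
  134→140: 6 bp
  140→154: 14 bp
  154→162: 8 bp
  162→170: 8 bp
  170→186: 16 bp
  186→195: 9 bp
  195→208: 13 bp
  208→13 (wrap): 225-208+13 = 30 bp

[5,5,5,6,6,7,7,7,8,8,8,8,9,9,12,12,13,14,14,16,16,30]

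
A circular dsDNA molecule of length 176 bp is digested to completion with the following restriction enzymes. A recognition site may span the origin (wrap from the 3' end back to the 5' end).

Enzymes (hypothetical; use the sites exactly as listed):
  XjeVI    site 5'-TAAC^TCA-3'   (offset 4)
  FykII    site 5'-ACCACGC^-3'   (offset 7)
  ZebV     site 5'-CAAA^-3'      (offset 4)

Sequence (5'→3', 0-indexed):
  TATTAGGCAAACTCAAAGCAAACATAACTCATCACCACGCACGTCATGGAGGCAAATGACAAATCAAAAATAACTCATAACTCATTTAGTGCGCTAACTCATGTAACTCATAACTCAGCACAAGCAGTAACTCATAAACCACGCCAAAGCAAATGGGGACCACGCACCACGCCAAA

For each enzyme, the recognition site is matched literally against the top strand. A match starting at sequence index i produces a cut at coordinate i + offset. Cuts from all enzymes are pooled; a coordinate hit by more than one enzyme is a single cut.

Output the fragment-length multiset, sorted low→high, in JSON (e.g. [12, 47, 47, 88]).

[4,4,5,5,5,6,6,6,7,7,7,7,9,11,12,12,13,16,17,17]

Per-enzyme occurrences:
  XjeVI (TAACTCA, off=4): starts [24, 70, 77, 94, 103, 110, 127] → cuts [28, 74, 81, 98, 107, 114, 131]
  FykII (ACCACGC, off=7): starts [33, 137, 158, 165] → cuts [40, 144, 165, 172]
  ZebV (CAAA, off=4): starts [7, 13, 18, 52, 59, 64, 144, 149, 172] → cuts [0, 11, 17, 22, 56, 63, 68, 148, 153]

All cut coordinates (distinct, sorted): [0, 11, 17, 22, 28, 40, 56, 63, 68, 74, 81, 98, 107, 114, 131, 144, 148, 153, 165, 172]

Fragments:
  0→11: 11 bp
  11→17: 6 bp
  17→22: 5 bp
  22→28: 6 bp
  28→40: 12 bp
  40→56: 16 bp
  56→63: 7 bp
  63→68: 5 bp
  68→74: 6 bp
  74→81: 7 bp
  81→98: 17 bp
  98→107: 9 bp
  107→114: 7 bp
  114→131: 17 bp
  131→144: 13 bp
  144→148: 4 bp
  148→153: 5 bp
  153→165: 12 bp
  165→172: 7 bp
  172→0 (wrap): 176-172+0 = 4 bp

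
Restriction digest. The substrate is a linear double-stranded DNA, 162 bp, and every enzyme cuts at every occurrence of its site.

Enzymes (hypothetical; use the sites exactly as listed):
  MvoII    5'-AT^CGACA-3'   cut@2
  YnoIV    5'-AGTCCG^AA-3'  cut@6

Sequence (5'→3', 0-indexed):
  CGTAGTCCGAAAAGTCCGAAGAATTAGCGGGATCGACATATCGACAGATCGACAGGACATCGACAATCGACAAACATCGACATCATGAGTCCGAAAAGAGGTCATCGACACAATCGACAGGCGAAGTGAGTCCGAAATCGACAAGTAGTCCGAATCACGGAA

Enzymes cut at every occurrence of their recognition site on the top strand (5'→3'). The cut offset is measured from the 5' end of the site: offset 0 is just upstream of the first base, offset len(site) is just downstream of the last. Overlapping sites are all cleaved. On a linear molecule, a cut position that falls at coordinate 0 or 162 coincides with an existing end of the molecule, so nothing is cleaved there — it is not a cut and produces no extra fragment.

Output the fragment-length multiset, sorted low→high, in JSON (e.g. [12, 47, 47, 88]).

Site scan:
  MvoII (ATCGACA, off=2): starts [31, 39, 47, 58, 65, 75, 103, 112, 136] → cuts [33, 41, 49, 60, 67, 77, 105, 114, 138]
  YnoIV (AGTCCGAA, off=6): starts [3, 12, 87, 128, 146] → cuts [9, 18, 93, 134, 152]

Pooled cuts: [9, 18, 33, 41, 49, 60, 67, 77, 93, 105, 114, 134, 138, 152]

Fragment lengths:
  [0,9): 9 bp
  [9,18): 9 bp
  [18,33): 15 bp
  [33,41): 8 bp
  [41,49): 8 bp
  [49,60): 11 bp
  [60,67): 7 bp
  [67,77): 10 bp
  [77,93): 16 bp
  [93,105): 12 bp
  [105,114): 9 bp
  [114,134): 20 bp
  [134,138): 4 bp
  [138,152): 14 bp
  [152,162): 10 bp

[4,7,8,8,9,9,9,10,10,11,12,14,15,16,20]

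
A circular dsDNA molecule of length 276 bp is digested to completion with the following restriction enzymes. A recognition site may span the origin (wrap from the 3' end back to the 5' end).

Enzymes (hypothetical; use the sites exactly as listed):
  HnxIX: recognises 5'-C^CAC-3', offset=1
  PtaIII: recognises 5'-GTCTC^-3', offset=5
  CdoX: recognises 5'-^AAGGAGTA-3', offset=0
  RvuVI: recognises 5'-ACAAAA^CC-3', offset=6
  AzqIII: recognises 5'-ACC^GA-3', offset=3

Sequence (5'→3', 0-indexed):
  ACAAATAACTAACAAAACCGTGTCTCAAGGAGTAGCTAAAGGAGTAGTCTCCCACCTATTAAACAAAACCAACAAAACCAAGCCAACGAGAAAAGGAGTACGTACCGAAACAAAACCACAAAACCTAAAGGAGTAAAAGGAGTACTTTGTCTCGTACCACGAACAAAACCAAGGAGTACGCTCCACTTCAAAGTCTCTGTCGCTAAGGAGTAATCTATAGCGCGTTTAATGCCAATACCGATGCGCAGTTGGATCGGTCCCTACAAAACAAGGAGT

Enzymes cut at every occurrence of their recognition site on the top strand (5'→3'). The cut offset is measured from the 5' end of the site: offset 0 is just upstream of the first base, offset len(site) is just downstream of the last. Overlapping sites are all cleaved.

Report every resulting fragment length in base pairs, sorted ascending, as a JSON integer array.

Scan for sites:
  HnxIX CCAC/1: at [51, 115, 156, 182] ⇒ [52, 116, 157, 183]
  PtaIII GTCTC/5: at [21, 46, 148, 192] ⇒ [26, 51, 153, 197]
  CdoX AAGGAGTA/0: at [26, 38, 92, 127, 136, 170, 204, 269] ⇒ [26, 38, 92, 127, 136, 170, 204, 269]
  RvuVI ACAAAACC/6: at [11, 62, 71, 109, 117, 162] ⇒ [17, 68, 77, 115, 123, 168]
  AzqIII ACCGA/3: at [103, 236] ⇒ [106, 239]

Pooled cuts: [17, 26, 38, 51, 52, 68, 77, 92, 106, 115, 116, 123, 127, 136, 153, 157, 168, 170, 183, 197, 204, 239, 269]

Fragment lengths:
  17→26: 9 bp
  26→38: 12 bp
  38→51: 13 bp
  51→52: 1 bp
  52→68: 16 bp
  68→77: 9 bp
  77→92: 15 bp
  92→106: 14 bp
  106→115: 9 bp
  115→116: 1 bp
  116→123: 7 bp
  123→127: 4 bp
  127→136: 9 bp
  136→153: 17 bp
  153→157: 4 bp
  157→168: 11 bp
  168→170: 2 bp
  170→183: 13 bp
  183→197: 14 bp
  197→204: 7 bp
  204→239: 35 bp
  239→269: 30 bp
  269→17 (wrap): 276-269+17 = 24 bp

[1,1,2,4,4,7,7,9,9,9,9,11,12,13,13,14,14,15,16,17,24,30,35]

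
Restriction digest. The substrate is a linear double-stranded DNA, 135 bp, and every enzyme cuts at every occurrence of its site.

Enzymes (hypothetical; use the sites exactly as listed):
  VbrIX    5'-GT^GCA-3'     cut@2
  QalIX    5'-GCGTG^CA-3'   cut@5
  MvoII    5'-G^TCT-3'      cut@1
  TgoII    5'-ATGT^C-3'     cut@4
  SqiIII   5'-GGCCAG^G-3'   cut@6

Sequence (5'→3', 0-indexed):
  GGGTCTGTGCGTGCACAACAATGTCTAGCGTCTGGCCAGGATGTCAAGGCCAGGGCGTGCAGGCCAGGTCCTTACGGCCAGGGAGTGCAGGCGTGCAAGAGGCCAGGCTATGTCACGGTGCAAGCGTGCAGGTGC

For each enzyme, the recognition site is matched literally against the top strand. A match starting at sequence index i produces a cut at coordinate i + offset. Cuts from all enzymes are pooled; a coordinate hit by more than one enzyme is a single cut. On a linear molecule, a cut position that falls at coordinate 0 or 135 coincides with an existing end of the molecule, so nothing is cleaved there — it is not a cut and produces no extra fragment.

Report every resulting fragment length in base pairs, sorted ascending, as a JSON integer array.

[1,1,1,1,1,3,5,5,5,6,6,7,7,8,8,8,9,9,9,10,11,14]

Per-enzyme occurrences:
  VbrIX GTGCA/2: at [10, 56, 84, 92, 117, 125] ⇒ [12, 58, 86, 94, 119, 127]
  QalIX GCGTGCA/5: at [8, 54, 90, 123] ⇒ [13, 59, 95, 128]
  MvoII GTCT/1: at [2, 22, 29] ⇒ [3, 23, 30]
  TgoII ATGTC/4: at [20, 40, 109] ⇒ [24, 44, 113]
  SqiIII GGCCAGG/6: at [33, 47, 61, 75, 100] ⇒ [39, 53, 67, 81, 106]

All cut coordinates (distinct, sorted): [3, 12, 13, 23, 24, 30, 39, 44, 53, 58, 59, 67, 81, 86, 94, 95, 106, 113, 119, 127, 128]

Fragment lengths:
  [0,3): 3 bp
  [3,12): 9 bp
  [12,13): 1 bp
  [13,23): 10 bp
  [23,24): 1 bp
  [24,30): 6 bp
  [30,39): 9 bp
  [39,44): 5 bp
  [44,53): 9 bp
  [53,58): 5 bp
  [58,59): 1 bp
  [59,67): 8 bp
  [67,81): 14 bp
  [81,86): 5 bp
  [86,94): 8 bp
  [94,95): 1 bp
  [95,106): 11 bp
  [106,113): 7 bp
  [113,119): 6 bp
  [119,127): 8 bp
  [127,128): 1 bp
  [128,135): 7 bp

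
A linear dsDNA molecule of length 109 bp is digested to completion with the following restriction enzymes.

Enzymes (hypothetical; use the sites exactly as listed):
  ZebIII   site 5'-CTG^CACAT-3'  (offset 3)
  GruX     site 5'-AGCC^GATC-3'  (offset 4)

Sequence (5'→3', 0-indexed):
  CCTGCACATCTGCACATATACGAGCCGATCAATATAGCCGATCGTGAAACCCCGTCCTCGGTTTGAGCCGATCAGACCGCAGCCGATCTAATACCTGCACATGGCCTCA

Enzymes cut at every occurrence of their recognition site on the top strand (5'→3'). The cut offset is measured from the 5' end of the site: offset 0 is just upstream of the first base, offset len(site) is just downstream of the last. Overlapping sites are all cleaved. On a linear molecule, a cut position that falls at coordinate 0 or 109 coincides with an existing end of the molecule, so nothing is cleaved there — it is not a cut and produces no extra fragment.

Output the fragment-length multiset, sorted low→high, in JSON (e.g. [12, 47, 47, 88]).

Per-enzyme occurrences:
  ZebIII (CTGCACAT, off=3): starts [1, 9, 94] → cuts [4, 12, 97]
  GruX (AGCCGATC, off=4): starts [22, 35, 65, 80] → cuts [26, 39, 69, 84]

All cut coordinates (distinct, sorted): [4, 12, 26, 39, 69, 84, 97]

Fragments:
  [0,4): 4 bp
  [4,12): 8 bp
  [12,26): 14 bp
  [26,39): 13 bp
  [39,69): 30 bp
  [69,84): 15 bp
  [84,97): 13 bp
  [97,109): 12 bp

[4,8,12,13,13,14,15,30]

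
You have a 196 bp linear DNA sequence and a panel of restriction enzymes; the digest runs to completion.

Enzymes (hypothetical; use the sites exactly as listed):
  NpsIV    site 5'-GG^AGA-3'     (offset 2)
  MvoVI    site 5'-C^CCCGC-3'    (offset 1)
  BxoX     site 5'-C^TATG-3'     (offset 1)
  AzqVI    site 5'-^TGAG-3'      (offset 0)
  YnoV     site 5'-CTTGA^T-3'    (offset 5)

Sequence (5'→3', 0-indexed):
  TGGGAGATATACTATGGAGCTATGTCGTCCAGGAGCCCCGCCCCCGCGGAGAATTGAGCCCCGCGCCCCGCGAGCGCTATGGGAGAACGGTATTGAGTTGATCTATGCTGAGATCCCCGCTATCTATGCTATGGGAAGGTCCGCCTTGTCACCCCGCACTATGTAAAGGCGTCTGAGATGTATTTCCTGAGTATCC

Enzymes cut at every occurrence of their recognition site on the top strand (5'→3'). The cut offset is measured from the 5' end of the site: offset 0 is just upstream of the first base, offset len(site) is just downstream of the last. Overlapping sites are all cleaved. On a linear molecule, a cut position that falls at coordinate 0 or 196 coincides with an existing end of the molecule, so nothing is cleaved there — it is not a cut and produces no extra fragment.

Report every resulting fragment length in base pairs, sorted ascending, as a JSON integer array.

[4,5,5,5,5,6,6,7,7,7,7,8,8,9,9,10,10,11,14,14,16,23]

Per-enzyme occurrences:
  NpsIV (GGAGA, off=2): starts [2, 47, 81] → cuts [4, 49, 83]
  MvoVI (CCCCGC, off=1): starts [35, 41, 58, 65, 114, 151] → cuts [36, 42, 59, 66, 115, 152]
  BxoX (CTATG, off=1): starts [11, 19, 76, 102, 123, 128, 158] → cuts [12, 20, 77, 103, 124, 129, 159]
  AzqVI (TGAG, off=0): starts [54, 93, 108, 173, 187] → cuts [54, 93, 108, 173, 187]
  YnoV (CTTGAT, off=5): no sites

Pooled cuts: [4, 12, 20, 36, 42, 49, 54, 59, 66, 77, 83, 93, 103, 108, 115, 124, 129, 152, 159, 173, 187]

Fragments:
  [0,4): 4 bp
  [4,12): 8 bp
  [12,20): 8 bp
  [20,36): 16 bp
  [36,42): 6 bp
  [42,49): 7 bp
  [49,54): 5 bp
  [54,59): 5 bp
  [59,66): 7 bp
  [66,77): 11 bp
  [77,83): 6 bp
  [83,93): 10 bp
  [93,103): 10 bp
  [103,108): 5 bp
  [108,115): 7 bp
  [115,124): 9 bp
  [124,129): 5 bp
  [129,152): 23 bp
  [152,159): 7 bp
  [159,173): 14 bp
  [173,187): 14 bp
  [187,196): 9 bp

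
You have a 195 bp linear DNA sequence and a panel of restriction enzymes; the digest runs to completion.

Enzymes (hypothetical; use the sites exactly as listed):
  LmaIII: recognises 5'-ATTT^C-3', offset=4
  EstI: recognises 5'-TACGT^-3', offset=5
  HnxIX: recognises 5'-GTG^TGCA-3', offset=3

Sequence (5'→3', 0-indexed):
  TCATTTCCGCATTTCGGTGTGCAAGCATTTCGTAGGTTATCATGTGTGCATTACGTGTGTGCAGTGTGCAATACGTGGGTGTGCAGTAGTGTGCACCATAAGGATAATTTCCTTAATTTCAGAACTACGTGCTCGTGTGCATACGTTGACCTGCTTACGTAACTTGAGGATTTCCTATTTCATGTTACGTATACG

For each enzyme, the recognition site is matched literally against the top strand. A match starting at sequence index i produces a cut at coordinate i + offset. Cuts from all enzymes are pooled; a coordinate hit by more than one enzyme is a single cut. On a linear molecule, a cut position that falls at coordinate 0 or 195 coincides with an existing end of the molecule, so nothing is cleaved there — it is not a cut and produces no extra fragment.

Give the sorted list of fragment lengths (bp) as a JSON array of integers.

Site scan:
  LmaIII ATTTC/4: at [2, 10, 26, 106, 115, 169, 176] ⇒ [6, 14, 30, 110, 119, 173, 180]
  EstI TACGT/5: at [51, 71, 125, 141, 155, 185] ⇒ [56, 76, 130, 146, 160, 190]
  HnxIX GTGTGCA/3: at [16, 43, 56, 63, 78, 88, 134] ⇒ [19, 46, 59, 66, 81, 91, 137]

All cut coordinates (distinct, sorted): [6, 14, 19, 30, 46, 56, 59, 66, 76, 81, 91, 110, 119, 130, 137, 146, 160, 173, 180, 190]

Fragments:
  [0,6): 6 bp
  [6,14): 8 bp
  [14,19): 5 bp
  [19,30): 11 bp
  [30,46): 16 bp
  [46,56): 10 bp
  [56,59): 3 bp
  [59,66): 7 bp
  [66,76): 10 bp
  [76,81): 5 bp
  [81,91): 10 bp
  [91,110): 19 bp
  [110,119): 9 bp
  [119,130): 11 bp
  [130,137): 7 bp
  [137,146): 9 bp
  [146,160): 14 bp
  [160,173): 13 bp
  [173,180): 7 bp
  [180,190): 10 bp
  [190,195): 5 bp

[3,5,5,5,6,7,7,7,8,9,9,10,10,10,10,11,11,13,14,16,19]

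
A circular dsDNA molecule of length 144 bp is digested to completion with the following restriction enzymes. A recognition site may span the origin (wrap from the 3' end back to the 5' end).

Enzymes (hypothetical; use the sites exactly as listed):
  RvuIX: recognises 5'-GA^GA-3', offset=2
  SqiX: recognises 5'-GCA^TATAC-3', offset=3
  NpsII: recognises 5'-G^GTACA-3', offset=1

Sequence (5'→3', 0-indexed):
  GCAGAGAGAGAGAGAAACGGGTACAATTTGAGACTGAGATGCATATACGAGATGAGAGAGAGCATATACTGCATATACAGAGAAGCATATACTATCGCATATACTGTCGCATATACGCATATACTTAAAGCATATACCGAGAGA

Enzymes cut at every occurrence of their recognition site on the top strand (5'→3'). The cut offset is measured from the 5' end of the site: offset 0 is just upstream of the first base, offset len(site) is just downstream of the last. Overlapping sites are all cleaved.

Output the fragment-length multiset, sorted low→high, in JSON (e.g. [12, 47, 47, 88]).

Per-enzyme occurrences:
  RvuIX GAGA/2: at [3, 5, 7, 9, 11, 29, 35, 48, 53, 55, 57, 79, 138, 140] ⇒ [5, 7, 9, 11, 13, 31, 37, 50, 55, 57, 59, 81, 140, 142]
  SqiX GCATATAC/3: at [40, 61, 70, 84, 96, 108, 116, 129] ⇒ [43, 64, 73, 87, 99, 111, 119, 132]
  NpsII GGTACA/1: at [19] ⇒ [20]

All cut coordinates (distinct, sorted): [5, 7, 9, 11, 13, 20, 31, 37, 43, 50, 55, 57, 59, 64, 73, 81, 87, 99, 111, 119, 132, 140, 142]

Fragment lengths:
  5→7: 2 bp
  7→9: 2 bp
  9→11: 2 bp
  11→13: 2 bp
  13→20: 7 bp
  20→31: 11 bp
  31→37: 6 bp
  37→43: 6 bp
  43→50: 7 bp
  50→55: 5 bp
  55→57: 2 bp
  57→59: 2 bp
  59→64: 5 bp
  64→73: 9 bp
  73→81: 8 bp
  81→87: 6 bp
  87→99: 12 bp
  99→111: 12 bp
  111→119: 8 bp
  119→132: 13 bp
  132→140: 8 bp
  140→142: 2 bp
  142→5 (wrap): 144-142+5 = 7 bp

[2,2,2,2,2,2,2,5,5,6,6,6,7,7,7,8,8,8,9,11,12,12,13]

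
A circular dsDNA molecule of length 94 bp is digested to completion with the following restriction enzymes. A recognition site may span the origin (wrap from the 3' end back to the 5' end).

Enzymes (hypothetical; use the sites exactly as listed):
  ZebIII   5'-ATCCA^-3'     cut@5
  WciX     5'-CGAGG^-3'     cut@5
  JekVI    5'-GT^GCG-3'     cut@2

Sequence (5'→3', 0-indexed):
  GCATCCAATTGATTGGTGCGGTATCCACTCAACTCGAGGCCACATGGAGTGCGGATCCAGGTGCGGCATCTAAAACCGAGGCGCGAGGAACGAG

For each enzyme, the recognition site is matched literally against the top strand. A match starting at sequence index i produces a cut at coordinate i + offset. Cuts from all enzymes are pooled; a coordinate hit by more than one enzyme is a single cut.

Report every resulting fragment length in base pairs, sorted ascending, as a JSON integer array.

Per-enzyme occurrences:
  ZebIII ATCCA/5: at [2, 22, 54] ⇒ [7, 27, 59]
  WciX CGAGG/5: at [34, 76, 83, 90] ⇒ [1, 39, 81, 88]
  JekVI GTGCG/2: at [15, 48, 60] ⇒ [17, 50, 62]

Pooled cuts: [1, 7, 17, 27, 39, 50, 59, 62, 81, 88]

Fragment lengths:
  1→7: 6 bp
  7→17: 10 bp
  17→27: 10 bp
  27→39: 12 bp
  39→50: 11 bp
  50→59: 9 bp
  59→62: 3 bp
  62→81: 19 bp
  81→88: 7 bp
  88→1 (wrap): 94-88+1 = 7 bp

[3,6,7,7,9,10,10,11,12,19]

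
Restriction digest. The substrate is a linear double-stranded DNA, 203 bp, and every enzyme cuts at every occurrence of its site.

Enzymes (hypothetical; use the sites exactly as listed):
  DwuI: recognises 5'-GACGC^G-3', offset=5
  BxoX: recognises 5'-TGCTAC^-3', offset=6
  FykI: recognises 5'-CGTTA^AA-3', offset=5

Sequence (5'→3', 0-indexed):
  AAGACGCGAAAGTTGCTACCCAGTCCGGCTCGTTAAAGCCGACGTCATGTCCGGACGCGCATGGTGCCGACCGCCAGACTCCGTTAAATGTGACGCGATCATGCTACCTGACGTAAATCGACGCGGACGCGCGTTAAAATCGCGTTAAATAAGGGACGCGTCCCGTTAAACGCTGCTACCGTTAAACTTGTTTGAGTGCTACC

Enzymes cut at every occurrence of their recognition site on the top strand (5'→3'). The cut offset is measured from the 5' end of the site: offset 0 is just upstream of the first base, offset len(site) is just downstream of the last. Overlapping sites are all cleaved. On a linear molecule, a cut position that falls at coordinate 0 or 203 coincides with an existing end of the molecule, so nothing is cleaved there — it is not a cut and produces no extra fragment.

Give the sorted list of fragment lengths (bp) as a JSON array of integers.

[1,5,6,6,7,9,10,11,11,11,12,12,16,17,18,23,28]

Per-enzyme occurrences:
  DwuI (GACGCG, off=5): starts [2, 53, 91, 119, 125, 154] → cuts [7, 58, 96, 124, 130, 159]
  BxoX (TGCTAC, off=6): starts [13, 101, 173, 196] → cuts [19, 107, 179, 202]
  FykI (CGTTAAA, off=5): starts [30, 81, 131, 142, 163, 179] → cuts [35, 86, 136, 147, 168, 184]

Pooled cuts: [7, 19, 35, 58, 86, 96, 107, 124, 130, 136, 147, 159, 168, 179, 184, 202]

Fragments:
  [0,7): 7 bp
  [7,19): 12 bp
  [19,35): 16 bp
  [35,58): 23 bp
  [58,86): 28 bp
  [86,96): 10 bp
  [96,107): 11 bp
  [107,124): 17 bp
  [124,130): 6 bp
  [130,136): 6 bp
  [136,147): 11 bp
  [147,159): 12 bp
  [159,168): 9 bp
  [168,179): 11 bp
  [179,184): 5 bp
  [184,202): 18 bp
  [202,203): 1 bp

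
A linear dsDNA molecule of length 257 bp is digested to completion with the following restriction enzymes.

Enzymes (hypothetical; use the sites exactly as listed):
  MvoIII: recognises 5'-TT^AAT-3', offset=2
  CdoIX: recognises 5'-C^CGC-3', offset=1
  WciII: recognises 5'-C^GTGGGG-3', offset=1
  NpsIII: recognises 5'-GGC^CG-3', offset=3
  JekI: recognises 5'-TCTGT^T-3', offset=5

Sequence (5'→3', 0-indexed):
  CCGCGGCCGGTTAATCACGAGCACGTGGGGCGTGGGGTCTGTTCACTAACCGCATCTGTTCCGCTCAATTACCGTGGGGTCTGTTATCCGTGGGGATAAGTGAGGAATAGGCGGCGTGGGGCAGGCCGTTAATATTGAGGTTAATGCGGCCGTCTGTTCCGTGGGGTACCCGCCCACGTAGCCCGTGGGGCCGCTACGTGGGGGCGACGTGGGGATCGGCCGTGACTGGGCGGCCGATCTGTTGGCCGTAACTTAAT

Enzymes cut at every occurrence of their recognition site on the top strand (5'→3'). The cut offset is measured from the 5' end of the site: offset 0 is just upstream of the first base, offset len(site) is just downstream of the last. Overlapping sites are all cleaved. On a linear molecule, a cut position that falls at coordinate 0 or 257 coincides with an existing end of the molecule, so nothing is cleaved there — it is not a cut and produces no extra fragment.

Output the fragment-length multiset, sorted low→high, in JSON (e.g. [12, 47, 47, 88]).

[1,2,3,3,4,4,5,5,6,6,7,7,7,8,8,8,8,9,10,11,11,11,11,12,12,12,12,14,14,26]

Scan for sites:
  MvoIII TTAAT/2: at [10, 128, 140, 252] ⇒ [12, 130, 142, 254]
  CdoIX CCGC/1: at [0, 49, 60, 169, 190] ⇒ [1, 50, 61, 170, 191]
  WciII CGTGGGG/1: at [23, 30, 72, 88, 114, 159, 183, 196, 207] ⇒ [24, 31, 73, 89, 115, 160, 184, 197, 208]
  NpsIII GGCCG/3: at [4, 123, 147, 188, 217, 231, 243] ⇒ [7, 126, 150, 191, 220, 234, 246]
  JekI TCTGTT/5: at [37, 54, 79, 152, 237] ⇒ [42, 59, 84, 157, 242]

Pooled cuts: [1, 7, 12, 24, 31, 42, 50, 59, 61, 73, 84, 89, 115, 126, 130, 142, 150, 157, 160, 170, 184, 191, 197, 208, 220, 234, 242, 246, 254]

Fragment lengths:
  [0,1): 1 bp
  [1,7): 6 bp
  [7,12): 5 bp
  [12,24): 12 bp
  [24,31): 7 bp
  [31,42): 11 bp
  [42,50): 8 bp
  [50,59): 9 bp
  [59,61): 2 bp
  [61,73): 12 bp
  [73,84): 11 bp
  [84,89): 5 bp
  [89,115): 26 bp
  [115,126): 11 bp
  [126,130): 4 bp
  [130,142): 12 bp
  [142,150): 8 bp
  [150,157): 7 bp
  [157,160): 3 bp
  [160,170): 10 bp
  [170,184): 14 bp
  [184,191): 7 bp
  [191,197): 6 bp
  [197,208): 11 bp
  [208,220): 12 bp
  [220,234): 14 bp
  [234,242): 8 bp
  [242,246): 4 bp
  [246,254): 8 bp
  [254,257): 3 bp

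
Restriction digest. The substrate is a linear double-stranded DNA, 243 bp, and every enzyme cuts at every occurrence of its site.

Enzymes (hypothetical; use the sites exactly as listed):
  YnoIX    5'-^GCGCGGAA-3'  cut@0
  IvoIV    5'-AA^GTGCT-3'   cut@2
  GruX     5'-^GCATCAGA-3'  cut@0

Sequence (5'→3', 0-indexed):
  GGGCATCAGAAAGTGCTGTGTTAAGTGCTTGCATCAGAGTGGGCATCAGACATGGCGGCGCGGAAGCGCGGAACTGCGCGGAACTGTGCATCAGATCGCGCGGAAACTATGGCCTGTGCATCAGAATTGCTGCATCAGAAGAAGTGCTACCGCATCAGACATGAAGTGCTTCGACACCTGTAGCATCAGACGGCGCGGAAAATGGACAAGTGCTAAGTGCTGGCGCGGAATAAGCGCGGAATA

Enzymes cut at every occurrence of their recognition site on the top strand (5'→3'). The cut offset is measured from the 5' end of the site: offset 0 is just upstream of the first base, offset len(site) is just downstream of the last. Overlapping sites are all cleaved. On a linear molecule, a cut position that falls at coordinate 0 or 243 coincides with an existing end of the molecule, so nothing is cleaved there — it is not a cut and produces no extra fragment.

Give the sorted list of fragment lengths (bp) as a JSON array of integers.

[2,6,6,7,8,8,10,10,10,10,10,11,12,12,12,12,14,14,15,17,17,20]

Per-enzyme occurrences:
  YnoIX GCGCGGAA/0: at [57, 65, 75, 97, 192, 222, 233] ⇒ [57, 65, 75, 97, 192, 222, 233]
  IvoIV AAGTGCT/2: at [10, 22, 141, 163, 207, 214] ⇒ [12, 24, 143, 165, 209, 216]
  GruX GCATCAGA/0: at [2, 30, 42, 87, 117, 131, 151, 182] ⇒ [2, 30, 42, 87, 117, 131, 151, 182]

All cut coordinates (distinct, sorted): [2, 12, 24, 30, 42, 57, 65, 75, 87, 97, 117, 131, 143, 151, 165, 182, 192, 209, 216, 222, 233]

Fragment lengths:
  [0,2): 2 bp
  [2,12): 10 bp
  [12,24): 12 bp
  [24,30): 6 bp
  [30,42): 12 bp
  [42,57): 15 bp
  [57,65): 8 bp
  [65,75): 10 bp
  [75,87): 12 bp
  [87,97): 10 bp
  [97,117): 20 bp
  [117,131): 14 bp
  [131,143): 12 bp
  [143,151): 8 bp
  [151,165): 14 bp
  [165,182): 17 bp
  [182,192): 10 bp
  [192,209): 17 bp
  [209,216): 7 bp
  [216,222): 6 bp
  [222,233): 11 bp
  [233,243): 10 bp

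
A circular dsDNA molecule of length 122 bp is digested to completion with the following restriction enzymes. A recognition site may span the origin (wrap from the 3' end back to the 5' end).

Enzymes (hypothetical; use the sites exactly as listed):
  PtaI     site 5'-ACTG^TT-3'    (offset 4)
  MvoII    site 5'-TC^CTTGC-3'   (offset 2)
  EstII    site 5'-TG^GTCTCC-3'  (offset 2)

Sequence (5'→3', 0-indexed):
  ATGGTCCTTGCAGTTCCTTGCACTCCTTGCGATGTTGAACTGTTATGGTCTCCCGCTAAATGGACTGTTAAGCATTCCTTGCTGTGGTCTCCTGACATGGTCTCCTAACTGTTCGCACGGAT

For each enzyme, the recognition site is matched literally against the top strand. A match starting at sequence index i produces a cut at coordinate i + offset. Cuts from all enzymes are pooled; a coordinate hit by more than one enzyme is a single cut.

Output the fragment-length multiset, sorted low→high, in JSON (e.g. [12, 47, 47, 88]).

Scan for sites:
  PtaI (ACTGTT, off=4): starts [38, 63, 107] → cuts [42, 67, 111]
  MvoII (TCCTTGC, off=2): starts [4, 14, 23, 75] → cuts [6, 16, 25, 77]
  EstII (TGGTCTCC, off=2): starts [45, 84, 97] → cuts [47, 86, 99]

All cut coordinates (distinct, sorted): [6, 16, 25, 42, 47, 67, 77, 86, 99, 111]

Fragment lengths:
  6→16: 10 bp
  16→25: 9 bp
  25→42: 17 bp
  42→47: 5 bp
  47→67: 20 bp
  67→77: 10 bp
  77→86: 9 bp
  86→99: 13 bp
  99→111: 12 bp
  111→6 (wrap): 122-111+6 = 17 bp

[5,9,9,10,10,12,13,17,17,20]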